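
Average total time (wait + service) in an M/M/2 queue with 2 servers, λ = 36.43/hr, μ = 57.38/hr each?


a = 0.6349; ρ = 0.3174; P₀ = 0.518090
Lq = P₀·a^c·ρ/(c!(1−ρ)²) = 0.07115
Wq = Lq/λ = 0.07115/36.43 = 0.001953 hr
W = Wq + 1/μ = 0.001953 + 0.01743 = 0.01938 hr

Final: 0.01938 hr


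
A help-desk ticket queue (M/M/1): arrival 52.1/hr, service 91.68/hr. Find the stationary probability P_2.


ρ = 52.1/91.68 = 0.5683
P_n = (1−ρ)·ρ^n = (1 − 0.5683)·0.5683^2 = 0.4317·0.322943 = 0.139421

Final: 0.139421


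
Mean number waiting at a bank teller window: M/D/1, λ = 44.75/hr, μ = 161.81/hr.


ρ = 44.75/161.81 = 0.2766
M/D/1: Lq = ρ²/(2(1−ρ)) = 0.07648/(2·0.7234) = 0.05286

Final: 0.05286


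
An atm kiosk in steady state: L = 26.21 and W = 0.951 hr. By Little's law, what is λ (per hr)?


λ = L/W = 26.21/0.951 = 27.5605 /hr

Final: 27.5605 /hr


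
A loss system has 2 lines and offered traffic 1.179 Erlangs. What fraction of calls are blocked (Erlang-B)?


B(c,a) = (a^c/c!) / Σ_{k=0}^{c} a^k/k!
a^2/2! = 0.695021
Σ terms (k=0..2): 1.00000 + 1.17900 + 0.69502 = 2.874021
B = 0.695021/2.874021 = 0.241829

Final: 0.241829


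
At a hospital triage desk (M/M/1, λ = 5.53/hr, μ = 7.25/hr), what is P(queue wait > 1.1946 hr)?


ρ = 5.53/7.25 = 0.7628
P(Wq > t) = ρ·e^{−(μ−λ)t} = 0.7628·e^{−2.0547}
= 0.7628·0.128130 = 0.097732

Final: 0.097732


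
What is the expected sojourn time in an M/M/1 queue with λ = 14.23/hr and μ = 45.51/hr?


W = 1/(μ−λ) = 1/(45.51 − 14.23) = 1/31.28 = 0.03197 hr

Final: 0.03197 hr


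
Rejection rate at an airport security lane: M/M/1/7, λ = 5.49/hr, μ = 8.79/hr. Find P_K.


ρ = λ/μ = 5.49/8.79 = 0.6246
P_K = (1−ρ)ρ^K/(1−ρ^(K+1)) = (0.3754·0.037075)/(1 − 0.023156)
= 0.013919/0.976844 = 0.014249

Final: 0.014249


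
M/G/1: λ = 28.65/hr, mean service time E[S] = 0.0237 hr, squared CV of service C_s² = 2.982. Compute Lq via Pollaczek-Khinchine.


ρ = λ·E[S] = 28.65·0.0237 = 0.6790
Lq = ρ²(1+C_s²)/(2(1−ρ)) = 0.4610·(1+2.982)/(2·0.3210)
= 0.4610·3.9820/0.6420 = 2.85969

Final: 2.85969


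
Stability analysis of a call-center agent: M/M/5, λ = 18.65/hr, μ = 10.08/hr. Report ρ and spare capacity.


Total capacity cμ = 5·10.08 = 50.40/hr
ρ = λ/(cμ) = 18.65/50.40 = 0.3700
Stable ⇔ ρ < 1: YES
Spare capacity = cμ − λ = 50.40 − 18.65 = 31.75/hr

Final: ρ = 0.3700; stable; margin = 31.75/hr


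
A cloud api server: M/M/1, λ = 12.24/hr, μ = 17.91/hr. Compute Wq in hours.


ρ = 12.24/17.91 = 0.6834
Wq = ρ/(μ−λ) = 0.6834/(17.91 − 12.24) = 0.6834/5.67 = 0.1205 hr

Final: 0.1205 hr


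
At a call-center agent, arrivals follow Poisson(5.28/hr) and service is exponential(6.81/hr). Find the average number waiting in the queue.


ρ = 5.28/6.81 = 0.7753
Lq = ρ²/(1−ρ) = 0.6011/0.2247 = 2.6756

Final: 2.6756


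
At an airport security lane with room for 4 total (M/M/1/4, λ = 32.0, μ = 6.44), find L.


ρ = 32.0/6.44 = 4.9689
L = ρ[1 − (K+1)ρ^K + Kρ^(K+1)] / [(1−ρ)(1−ρ^(K+1))]
Numerator: 4.9689·(1 − 5·609.616122 + 4·3029.148432) = 45065.903692
Denominator: (-3.9689)·(-3028.148432) = 12018.551851
L = 45065.903692/12018.551851 = 3.7497

Final: 3.7497


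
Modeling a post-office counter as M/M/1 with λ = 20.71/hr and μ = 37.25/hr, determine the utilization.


ρ = λ/μ = 20.71/37.25 = 0.5560

Final: 0.5560


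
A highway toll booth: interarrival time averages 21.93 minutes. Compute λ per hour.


λ = 1/(interarrival time) in consistent units.
1 hour = 60 min, so λ = 60/21.93 = 2.7360 per hour

Final: 2.7360 /hr


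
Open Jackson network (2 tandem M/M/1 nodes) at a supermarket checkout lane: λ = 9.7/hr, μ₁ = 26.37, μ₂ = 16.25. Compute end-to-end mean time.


Each node sees arrival rate λ = 9.7/hr (tandem ⇒ throughput preserved).
W₁ = 1/(μ₁−λ) = 1/(26.37−9.7) = 0.05999 hr
W₂ = 1/(μ₂−λ) = 1/(16.25−9.7) = 0.15267 hr
W_total = W₁ + W₂ = 0.05999 + 0.15267 = 0.21266 hr

Final: 0.21266 hr


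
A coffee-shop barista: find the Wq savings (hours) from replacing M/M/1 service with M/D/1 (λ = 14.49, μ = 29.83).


ρ = 14.49/29.83 = 0.4858
Wq(M/M/1) = ρ/(μ−λ) = 0.4858/15.34 = 0.03167 hr
Wq(M/D/1) = ρ/(2(μ−λ)) = 0.01583 hr
Savings = 0.03167 − 0.01583 = 0.01583 hr

Final: 0.01583 hr


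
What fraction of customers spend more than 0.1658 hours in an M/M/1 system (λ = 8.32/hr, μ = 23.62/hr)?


W ~ Exponential(μ−λ) for M/M/1.
μ − λ = 23.62 − 8.32 = 15.3000
P(W > t) = e^{−(μ−λ)t} = e^{−2.5367} = 0.079124

Final: 0.079124


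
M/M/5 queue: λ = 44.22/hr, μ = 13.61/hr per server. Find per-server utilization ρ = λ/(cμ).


ρ = λ/(cμ) = 44.22/(5·13.61) = 44.22/68.05 = 0.6498

Final: 0.6498


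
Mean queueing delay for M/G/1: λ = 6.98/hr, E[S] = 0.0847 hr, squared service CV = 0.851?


ρ = λ·E[S] = 6.98·0.0847 = 0.5912
E[S²] = E[S]²(1+C_s²) = 0.0847²·(1+0.851) = 0.013279
Wq = λ·E[S²]/(2(1−ρ)) = 6.98·0.013279/(2·0.4088) = 0.11337 hr

Final: 0.11337 hr


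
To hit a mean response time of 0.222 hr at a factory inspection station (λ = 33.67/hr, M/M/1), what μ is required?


W = 1/(μ−λ) ⇒ μ − λ = 1/W = 1/0.222 = 4.5045
μ = λ + 1/W = 33.67 + 4.5045 = 38.1745 per hr

Final: 38.1745 /hr


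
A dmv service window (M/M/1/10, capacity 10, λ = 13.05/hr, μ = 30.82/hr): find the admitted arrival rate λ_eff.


ρ = 0.4234; P_K = (1−ρ)ρ^10/(1−ρ^11) = 0.0001068
λ_eff = λ(1 − P_K) = 13.05·(1 − 0.0001068) = 13.05·0.999893 = 13.0486 /hr

Final: 13.0486 /hr


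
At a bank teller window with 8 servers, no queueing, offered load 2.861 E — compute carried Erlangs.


B(8,2.861) = 0.006387 (Erlang-B)
Carried load = a(1 − B) = 2.861·(1 − 0.006387) = 2.861·0.993613 = 2.8427 E

Final: 2.8427 Erlangs


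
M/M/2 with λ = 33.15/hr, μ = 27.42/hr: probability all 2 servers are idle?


a = λ/μ = 33.15/27.42 = 1.2090; ρ = a/c = 0.6045
Σ_{k=0}^{1} a^k/k! (terms k=0..1) = 1.00000 + 1.20897 = 2.20897
Tail: a^2/(2!(1−ρ)) = 1.46161/(2·0.3955) = 1.84774
P₀ = 1/(2.20897 + 1.84774) = 1/4.05671 = 0.246505

Final: 0.246505


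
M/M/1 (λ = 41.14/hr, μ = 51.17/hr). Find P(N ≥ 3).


ρ = 41.14/51.17 = 0.8040
P(N ≥ n) = ρ^n = 0.8040^3 = 0.519693

Final: 0.519693


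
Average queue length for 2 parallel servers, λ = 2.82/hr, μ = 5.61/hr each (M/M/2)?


a = λ/μ = 0.5027; ρ = a/2 = 0.2513
P₀ = 0.598291
Lq = P₀·a^c·ρ / (c!·(1−ρ)²) = 0.598291·0.25268·0.2513/(2·0.56050)
= 0.03390

Final: 0.03390


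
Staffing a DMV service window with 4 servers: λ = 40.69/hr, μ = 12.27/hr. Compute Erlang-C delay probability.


a = λ/μ = 3.3162; ρ = a/4 = 0.8291
P₀ = 0.022040 (from M/M/c formula)
C(c,a) = [a^c/(c!(1−ρ))]·P₀ = [120.94071/(24·0.1709)]·0.022040
= 29.47840·0.022040 = 0.649712

Final: 0.649712


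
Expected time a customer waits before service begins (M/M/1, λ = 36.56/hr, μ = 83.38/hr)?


ρ = 36.56/83.38 = 0.4385
Wq = ρ/(μ−λ) = 0.4385/(83.38 − 36.56) = 0.4385/46.82 = 0.009365 hr

Final: 0.009365 hr


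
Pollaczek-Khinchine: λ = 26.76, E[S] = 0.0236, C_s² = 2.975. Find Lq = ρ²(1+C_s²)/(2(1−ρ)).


ρ = λ·E[S] = 26.76·0.0236 = 0.6315
Lq = ρ²(1+C_s²)/(2(1−ρ)) = 0.3988·(1+2.975)/(2·0.3685)
= 0.3988·3.9750/0.7369 = 2.15134

Final: 2.15134


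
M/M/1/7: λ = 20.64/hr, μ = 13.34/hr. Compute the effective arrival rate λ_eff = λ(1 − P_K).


ρ = 1.5472; P_K = (1−ρ)ρ^7/(1−ρ^8) = 0.364790
λ_eff = λ(1 − P_K) = 20.64·(1 − 0.364790) = 20.64·0.635210 = 13.1107 /hr

Final: 13.1107 /hr


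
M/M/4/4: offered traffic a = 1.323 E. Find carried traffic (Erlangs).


B(4,1.323) = 0.034391 (Erlang-B)
Carried load = a(1 − B) = 1.323·(1 − 0.034391) = 1.323·0.965609 = 1.2775 E

Final: 1.2775 Erlangs


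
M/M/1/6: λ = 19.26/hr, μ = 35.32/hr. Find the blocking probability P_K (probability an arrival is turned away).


ρ = λ/μ = 19.26/35.32 = 0.5453
P_K = (1−ρ)ρ^K/(1−ρ^(K+1)) = (0.4547·0.026291)/(1 − 0.014337)
= 0.011955/0.985663 = 0.012129

Final: 0.012129


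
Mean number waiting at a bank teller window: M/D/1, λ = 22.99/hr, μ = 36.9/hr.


ρ = 22.99/36.9 = 0.6230
M/D/1: Lq = ρ²/(2(1−ρ)) = 0.3882/(2·0.3770) = 0.51487

Final: 0.51487


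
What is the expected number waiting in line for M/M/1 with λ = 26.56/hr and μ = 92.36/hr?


ρ = 26.56/92.36 = 0.2876
Lq = ρ²/(1−ρ) = 0.08270/0.7124 = 0.1161

Final: 0.1161


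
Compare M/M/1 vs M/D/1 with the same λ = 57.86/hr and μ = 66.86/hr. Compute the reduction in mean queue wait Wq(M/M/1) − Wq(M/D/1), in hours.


ρ = 57.86/66.86 = 0.8654
Wq(M/M/1) = ρ/(μ−λ) = 0.8654/9.00 = 0.09615 hr
Wq(M/D/1) = ρ/(2(μ−λ)) = 0.04808 hr
Savings = 0.09615 − 0.04808 = 0.04808 hr

Final: 0.04808 hr


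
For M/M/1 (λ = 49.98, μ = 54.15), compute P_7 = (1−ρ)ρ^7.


ρ = 49.98/54.15 = 0.9230
P_n = (1−ρ)·ρ^n = (1 − 0.9230)·0.9230^7 = 0.07701·0.570669 = 0.043946

Final: 0.043946


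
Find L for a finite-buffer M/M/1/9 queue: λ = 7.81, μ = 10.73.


ρ = 7.81/10.73 = 0.7279
L = ρ[1 − (K+1)ρ^K + Kρ^(K+1)] / [(1−ρ)(1−ρ^(K+1))]
Numerator: 0.7279·(1 − 10·0.057341 + 9·0.041736) = 0.583909
Denominator: (0.2721)·(0.958264) = 0.260776
L = 0.583909/0.260776 = 2.2391

Final: 2.2391


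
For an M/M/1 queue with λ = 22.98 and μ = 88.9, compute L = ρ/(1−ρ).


ρ = λ/μ = 22.98/88.9 = 0.2585
L = ρ/(1−ρ) = 0.2585/(1 − 0.2585) = 0.2585/0.7415 = 0.3486

Final: 0.3486


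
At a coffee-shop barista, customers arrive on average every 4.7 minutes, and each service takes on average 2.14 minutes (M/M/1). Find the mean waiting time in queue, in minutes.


λ = 60/4.7 = 12.7660 /hr
μ = 60/2.14 = 28.0374 /hr
ρ = λ/μ = 12.7660/28.0374 = 0.4553
Wq = ρ/(μ−λ) = 0.4553/(28.0374−12.7660) = 0.02982 hr
In minutes: 0.02982·60 = 1.789 min

Final: 1.789 min


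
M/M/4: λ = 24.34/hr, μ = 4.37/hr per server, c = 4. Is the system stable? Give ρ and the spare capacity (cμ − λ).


Total capacity cμ = 4·4.37 = 17.48/hr
ρ = λ/(cμ) = 24.34/17.48 = 1.3924
Stable ⇔ ρ < 1: NO
Spare capacity = cμ − λ = 17.48 − 24.34 = -6.86/hr

Final: ρ = 1.3924; unstable; margin = -6.86/hr


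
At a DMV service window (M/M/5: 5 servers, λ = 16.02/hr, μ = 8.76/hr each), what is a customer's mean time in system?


a = 1.8288; ρ = 0.3658; P₀ = 0.159869
Lq = P₀·a^c·ρ/(c!(1−ρ)²) = 0.02478
Wq = Lq/λ = 0.02478/16.02 = 0.001547 hr
W = Wq + 1/μ = 0.001547 + 0.11416 = 0.11570 hr

Final: 0.11570 hr


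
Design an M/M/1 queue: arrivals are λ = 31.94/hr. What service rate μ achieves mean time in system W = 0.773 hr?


W = 1/(μ−λ) ⇒ μ − λ = 1/W = 1/0.773 = 1.2937
μ = λ + 1/W = 31.94 + 1.2937 = 33.2337 per hr

Final: 33.2337 /hr


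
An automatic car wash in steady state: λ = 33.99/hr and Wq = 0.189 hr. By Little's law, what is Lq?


Lq = λWq = 33.99·0.189 = 6.4241

Final: 6.4241


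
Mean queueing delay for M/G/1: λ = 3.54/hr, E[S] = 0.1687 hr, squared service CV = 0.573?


ρ = λ·E[S] = 3.54·0.1687 = 0.5972
E[S²] = E[S]²(1+C_s²) = 0.1687²·(1+0.573) = 0.044767
Wq = λ·E[S²]/(2(1−ρ)) = 3.54·0.044767/(2·0.4028) = 0.19672 hr

Final: 0.19672 hr


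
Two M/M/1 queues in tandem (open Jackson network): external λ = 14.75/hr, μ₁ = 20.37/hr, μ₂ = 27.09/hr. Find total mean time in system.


Each node sees arrival rate λ = 14.75/hr (tandem ⇒ throughput preserved).
W₁ = 1/(μ₁−λ) = 1/(20.37−14.75) = 0.17794 hr
W₂ = 1/(μ₂−λ) = 1/(27.09−14.75) = 0.08104 hr
W_total = W₁ + W₂ = 0.17794 + 0.08104 = 0.25897 hr

Final: 0.25897 hr


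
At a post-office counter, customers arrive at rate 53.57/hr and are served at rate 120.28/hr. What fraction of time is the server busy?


ρ = λ/μ = 53.57/120.28 = 0.4454

Final: 0.4454


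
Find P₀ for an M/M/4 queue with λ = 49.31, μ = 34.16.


a = λ/μ = 49.31/34.16 = 1.4435; ρ = a/c = 0.3609
Σ_{k=0}^{3} a^k/k! (terms k=0..3) = 1.00000 + 1.44350 + 1.04185 + 0.50130 = 3.98665
Tail: a^4/(4!(1−ρ)) = 4.34179/(24·0.6391) = 0.28306
P₀ = 1/(3.98665 + 0.28306) = 1/4.26971 = 0.234208

Final: 0.234208


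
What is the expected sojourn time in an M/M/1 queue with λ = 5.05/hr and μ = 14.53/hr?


W = 1/(μ−λ) = 1/(14.53 − 5.05) = 1/9.48 = 0.1055 hr

Final: 0.1055 hr


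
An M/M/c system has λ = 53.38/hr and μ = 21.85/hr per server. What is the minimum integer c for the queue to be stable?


Stability requires cμ > λ ⇔ c > λ/μ.
λ/μ = 53.38/21.85 = 2.4430
Minimum integer c = ⌊2.4430⌋ + 1 = 3
Check: 3·21.85 = 65.55 > 53.38, while 2·21.85 = 43.70 ≤ 53.38

Final: 3 servers


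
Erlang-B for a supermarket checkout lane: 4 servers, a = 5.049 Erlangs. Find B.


B(c,a) = (a^c/c!) / Σ_{k=0}^{c} a^k/k!
a^4/4! = 27.077605
Σ terms (k=0..4): 1.00000 + 5.04900 + 12.74620 + 21.45186 + 27.07760 = 67.324660
B = 27.077605/67.324660 = 0.402194

Final: 0.402194


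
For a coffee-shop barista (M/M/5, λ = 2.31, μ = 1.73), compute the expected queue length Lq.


a = λ/μ = 1.3353; ρ = a/5 = 0.2671
P₀ = 0.262867
Lq = P₀·a^c·ρ / (c!·(1−ρ)²) = 0.262867·4.24453·0.2671/(120·0.53721)
= 0.004622

Final: 0.004622


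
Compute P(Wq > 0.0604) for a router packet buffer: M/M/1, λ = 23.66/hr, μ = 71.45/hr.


ρ = 23.66/71.45 = 0.3311
P(Wq > t) = ρ·e^{−(μ−λ)t} = 0.3311·e^{−2.8865}
= 0.3311·0.055770 = 0.018468

Final: 0.018468


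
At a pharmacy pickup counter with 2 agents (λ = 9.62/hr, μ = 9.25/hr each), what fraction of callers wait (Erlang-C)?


a = λ/μ = 1.0400; ρ = a/2 = 0.5200
P₀ = 0.315789 (from M/M/c formula)
C(c,a) = [a^c/(c!(1−ρ))]·P₀ = [1.08160/(2·0.4800)]·0.315789
= 1.12667·0.315789 = 0.355789

Final: 0.355789


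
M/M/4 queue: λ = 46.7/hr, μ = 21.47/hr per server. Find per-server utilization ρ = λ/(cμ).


ρ = λ/(cμ) = 46.7/(4·21.47) = 46.7/85.88 = 0.5438

Final: 0.5438


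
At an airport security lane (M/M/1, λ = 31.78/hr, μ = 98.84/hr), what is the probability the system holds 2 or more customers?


ρ = 31.78/98.84 = 0.3215
P(N ≥ n) = ρ^n = 0.3215^2 = 0.103381

Final: 0.103381


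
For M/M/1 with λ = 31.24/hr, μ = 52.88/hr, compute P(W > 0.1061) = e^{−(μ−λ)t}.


W ~ Exponential(μ−λ) for M/M/1.
μ − λ = 52.88 − 31.24 = 21.6400
P(W > t) = e^{−(μ−λ)t} = e^{−2.2960} = 0.100660

Final: 0.100660


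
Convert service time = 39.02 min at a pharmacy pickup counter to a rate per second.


μ = 1/(service time) in consistent units.
1 second = 0.0166667 min, so μ = 0.0166667/39.02 = 0.0004271 per second

Final: 0.0004271 /sec


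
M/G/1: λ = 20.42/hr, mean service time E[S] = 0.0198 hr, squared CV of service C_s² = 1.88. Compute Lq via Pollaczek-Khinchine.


ρ = λ·E[S] = 20.42·0.0198 = 0.4043
Lq = ρ²(1+C_s²)/(2(1−ρ)) = 0.1635·(1+1.88)/(2·0.5957)
= 0.1635·2.8800/1.1914 = 0.39517

Final: 0.39517


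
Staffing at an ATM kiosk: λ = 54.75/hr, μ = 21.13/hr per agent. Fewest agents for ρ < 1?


Stability requires cμ > λ ⇔ c > λ/μ.
λ/μ = 54.75/21.13 = 2.5911
Minimum integer c = ⌊2.5911⌋ + 1 = 3
Check: 3·21.13 = 63.39 > 54.75, while 2·21.13 = 42.26 ≤ 54.75

Final: 3 servers


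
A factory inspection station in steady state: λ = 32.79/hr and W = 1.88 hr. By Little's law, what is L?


L = λW = 32.79·1.88 = 61.6452

Final: 61.6452


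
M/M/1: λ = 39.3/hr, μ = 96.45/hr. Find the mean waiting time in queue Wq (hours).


ρ = 39.3/96.45 = 0.4075
Wq = ρ/(μ−λ) = 0.4075/(96.45 − 39.3) = 0.4075/57.15 = 0.007130 hr

Final: 0.007130 hr


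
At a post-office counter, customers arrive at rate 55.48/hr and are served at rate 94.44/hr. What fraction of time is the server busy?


ρ = λ/μ = 55.48/94.44 = 0.5875

Final: 0.5875


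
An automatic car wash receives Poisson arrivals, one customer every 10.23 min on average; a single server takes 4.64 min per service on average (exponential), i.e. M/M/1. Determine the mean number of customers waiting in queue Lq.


λ = 60/10.23 = 5.8651 /hr
μ = 60/4.64 = 12.9310 /hr
ρ = λ/μ = 5.8651/12.9310 = 0.4536
Lq = ρ²/(1−ρ) = 0.2057/0.5464 = 0.3765

Final: 0.3765


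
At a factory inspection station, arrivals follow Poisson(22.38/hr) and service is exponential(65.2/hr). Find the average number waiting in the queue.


ρ = 22.38/65.2 = 0.3433
Lq = ρ²/(1−ρ) = 0.1178/0.6567 = 0.1794

Final: 0.1794


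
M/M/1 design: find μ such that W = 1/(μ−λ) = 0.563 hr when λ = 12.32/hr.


W = 1/(μ−λ) ⇒ μ − λ = 1/W = 1/0.563 = 1.7762
μ = λ + 1/W = 12.32 + 1.7762 = 14.0962 per hr

Final: 14.0962 /hr


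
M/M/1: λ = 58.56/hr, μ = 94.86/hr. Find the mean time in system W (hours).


W = 1/(μ−λ) = 1/(94.86 − 58.56) = 1/36.30 = 0.02755 hr

Final: 0.02755 hr


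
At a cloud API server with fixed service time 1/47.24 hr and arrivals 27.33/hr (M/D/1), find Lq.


ρ = 27.33/47.24 = 0.5785
M/D/1: Lq = ρ²/(2(1−ρ)) = 0.3347/(2·0.4215) = 0.39707

Final: 0.39707


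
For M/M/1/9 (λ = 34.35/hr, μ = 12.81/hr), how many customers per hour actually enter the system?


ρ = 2.6815; P_K = (1−ρ)ρ^9/(1−ρ^10) = 0.627107
λ_eff = λ(1 − P_K) = 34.35·(1 − 0.627107) = 34.35·0.372893 = 12.8089 /hr

Final: 12.8089 /hr


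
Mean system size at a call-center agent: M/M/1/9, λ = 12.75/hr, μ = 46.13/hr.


ρ = 12.75/46.13 = 0.2764
L = ρ[1 − (K+1)ρ^K + Kρ^(K+1)] / [(1−ρ)(1−ρ^(K+1))]
Numerator: 0.2764·(1 − 10·0.000009413 + 9·0.000002602) = 0.276373
Denominator: (0.7236)·(0.999997) = 0.723605
L = 0.276373/0.723605 = 0.3819

Final: 0.3819


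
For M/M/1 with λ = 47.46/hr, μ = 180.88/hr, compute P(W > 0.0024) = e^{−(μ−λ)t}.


W ~ Exponential(μ−λ) for M/M/1.
μ − λ = 180.88 − 47.46 = 133.4200
P(W > t) = e^{−(μ−λ)t} = e^{−0.3202} = 0.725998

Final: 0.725998


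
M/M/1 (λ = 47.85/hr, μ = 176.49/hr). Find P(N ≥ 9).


ρ = 47.85/176.49 = 0.2711
P(N ≥ n) = ρ^n = 0.2711^9 = 0.000007915

Final: 0.000007915


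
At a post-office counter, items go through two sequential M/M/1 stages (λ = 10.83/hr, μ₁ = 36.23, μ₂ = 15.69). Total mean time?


Each node sees arrival rate λ = 10.83/hr (tandem ⇒ throughput preserved).
W₁ = 1/(μ₁−λ) = 1/(36.23−10.83) = 0.03937 hr
W₂ = 1/(μ₂−λ) = 1/(15.69−10.83) = 0.20576 hr
W_total = W₁ + W₂ = 0.03937 + 0.20576 = 0.24513 hr

Final: 0.24513 hr


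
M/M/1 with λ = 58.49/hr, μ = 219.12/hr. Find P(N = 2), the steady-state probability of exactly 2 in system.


ρ = 58.49/219.12 = 0.2669
P_n = (1−ρ)·ρ^n = (1 − 0.2669)·0.2669^2 = 0.7331·0.071252 = 0.052233

Final: 0.052233


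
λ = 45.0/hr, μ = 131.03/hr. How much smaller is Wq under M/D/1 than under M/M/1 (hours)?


ρ = 45.0/131.03 = 0.3434
Wq(M/M/1) = ρ/(μ−λ) = 0.3434/86.03 = 0.003992 hr
Wq(M/D/1) = ρ/(2(μ−λ)) = 0.001996 hr
Savings = 0.003992 − 0.001996 = 0.001996 hr

Final: 0.001996 hr


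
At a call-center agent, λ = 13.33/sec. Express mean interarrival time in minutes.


Mean interarrival time = 1/λ = 1/13.33 second = 0.07502 second
In minutes: 0.07502 × 0.0166667 = 0.001250 min

Final: 0.001250 min


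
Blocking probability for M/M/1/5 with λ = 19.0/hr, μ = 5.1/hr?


ρ = λ/μ = 19.0/5.1 = 3.7255
P_K = (1−ρ)ρ^K/(1−ρ^(K+1)) = (-2.7255·717.657329)/(1 − 2673.625343)
= -1955.968014/-2672.625343 = 0.731853

Final: 0.731853


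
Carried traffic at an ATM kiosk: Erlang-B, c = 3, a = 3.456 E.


B(3,3.456) = 0.397495 (Erlang-B)
Carried load = a(1 − B) = 3.456·(1 − 0.397495) = 3.456·0.602505 = 2.0823 E

Final: 2.0823 Erlangs


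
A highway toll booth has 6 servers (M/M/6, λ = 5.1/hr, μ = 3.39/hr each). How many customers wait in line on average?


a = λ/μ = 1.5044; ρ = a/6 = 0.2507
P₀ = 0.222088
Lq = P₀·a^c·ρ / (c!·(1−ρ)²) = 0.222088·11.59372·0.2507/(720·0.56139)
= 0.001597

Final: 0.001597


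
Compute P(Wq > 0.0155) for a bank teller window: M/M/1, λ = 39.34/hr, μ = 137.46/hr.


ρ = 39.34/137.46 = 0.2862
P(Wq > t) = ρ·e^{−(μ−λ)t} = 0.2862·e^{−1.5209}
= 0.2862·0.218524 = 0.062540

Final: 0.062540


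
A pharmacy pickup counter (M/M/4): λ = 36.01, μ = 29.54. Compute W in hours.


a = 1.2190; ρ = 0.3048; P₀ = 0.294438
Lq = P₀·a^c·ρ/(c!(1−ρ)²) = 0.01708
Wq = Lq/λ = 0.01708/36.01 = 0.0004743 hr
W = Wq + 1/μ = 0.0004743 + 0.03385 = 0.03433 hr

Final: 0.03433 hr


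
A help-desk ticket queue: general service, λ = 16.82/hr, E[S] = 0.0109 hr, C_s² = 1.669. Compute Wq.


ρ = λ·E[S] = 16.82·0.0109 = 0.1833
E[S²] = E[S]²(1+C_s²) = 0.0109²·(1+1.669) = 0.0003171
Wq = λ·E[S²]/(2(1−ρ)) = 16.82·0.0003171/(2·0.8167) = 0.003266 hr

Final: 0.003266 hr


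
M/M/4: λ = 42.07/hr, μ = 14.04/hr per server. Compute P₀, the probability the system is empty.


a = λ/μ = 42.07/14.04 = 2.9964; ρ = a/c = 0.7491
Σ_{k=0}^{3} a^k/k! (terms k=0..3) = 1.00000 + 2.99644 + 4.48932 + 4.48399 = 12.96975
Tail: a^4/(4!(1−ρ)) = 80.61607/(24·0.2509) = 13.38833
P₀ = 1/(12.96975 + 13.38833) = 1/26.35809 = 0.037939

Final: 0.037939


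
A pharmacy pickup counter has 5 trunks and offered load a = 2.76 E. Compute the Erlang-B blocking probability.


B(c,a) = (a^c/c!) / Σ_{k=0}^{c} a^k/k!
a^5/5! = 1.334640
Σ terms (k=0..5): 1.00000 + 2.76000 + 3.80880 + 3.50410 + 2.41783 + 1.33464 = 14.825362
B = 1.334640/14.825362 = 0.090024

Final: 0.090024


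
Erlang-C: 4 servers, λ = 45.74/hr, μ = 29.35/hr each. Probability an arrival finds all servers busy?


a = λ/μ = 1.5584; ρ = a/4 = 0.3896
P₀ = 0.208061 (from M/M/c formula)
C(c,a) = [a^c/(c!(1−ρ))]·P₀ = [5.89864/(24·0.6104)]·0.208061
= 0.40265·0.208061 = 0.083777

Final: 0.083777


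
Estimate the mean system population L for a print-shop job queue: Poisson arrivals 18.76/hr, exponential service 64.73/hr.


ρ = λ/μ = 18.76/64.73 = 0.2898
L = ρ/(1−ρ) = 0.2898/(1 − 0.2898) = 0.2898/0.7102 = 0.4081

Final: 0.4081


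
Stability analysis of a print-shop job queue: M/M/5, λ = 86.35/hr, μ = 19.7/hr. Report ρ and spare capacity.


Total capacity cμ = 5·19.7 = 98.50/hr
ρ = λ/(cμ) = 86.35/98.50 = 0.8766
Stable ⇔ ρ < 1: YES
Spare capacity = cμ − λ = 98.50 − 86.35 = 12.15/hr

Final: ρ = 0.8766; stable; margin = 12.15/hr


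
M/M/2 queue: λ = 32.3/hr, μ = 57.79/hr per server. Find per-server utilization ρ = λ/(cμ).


ρ = λ/(cμ) = 32.3/(2·57.79) = 32.3/115.58 = 0.2795

Final: 0.2795


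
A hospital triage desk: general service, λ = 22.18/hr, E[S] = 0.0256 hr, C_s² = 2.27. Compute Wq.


ρ = λ·E[S] = 22.18·0.0256 = 0.5678
E[S²] = E[S]²(1+C_s²) = 0.0256²·(1+2.27) = 0.002143
Wq = λ·E[S²]/(2(1−ρ)) = 22.18·0.002143/(2·0.4322) = 0.05499 hr

Final: 0.05499 hr


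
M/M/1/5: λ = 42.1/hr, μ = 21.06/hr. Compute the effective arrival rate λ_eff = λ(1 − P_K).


ρ = 1.9991; P_K = (1−ρ)ρ^5/(1−ρ^6) = 0.507718
λ_eff = λ(1 − P_K) = 42.1·(1 − 0.507718) = 42.1·0.492282 = 20.7251 /hr

Final: 20.7251 /hr


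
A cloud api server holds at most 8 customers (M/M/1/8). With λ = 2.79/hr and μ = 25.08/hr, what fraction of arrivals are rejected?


ρ = λ/μ = 2.79/25.08 = 0.1112
P_K = (1−ρ)ρ^K/(1−ρ^(K+1)) = (0.8888·0.00000002345)/(1 − 0.000000002609)
= 0.00000002084/1.000000 = 0.00000002084

Final: 0.00000002084


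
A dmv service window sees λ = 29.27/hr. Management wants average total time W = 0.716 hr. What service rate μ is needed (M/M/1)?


W = 1/(μ−λ) ⇒ μ − λ = 1/W = 1/0.716 = 1.3966
μ = λ + 1/W = 29.27 + 1.3966 = 30.6666 per hr

Final: 30.6666 /hr


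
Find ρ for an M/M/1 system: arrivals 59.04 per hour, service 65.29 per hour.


ρ = λ/μ = 59.04/65.29 = 0.9043

Final: 0.9043


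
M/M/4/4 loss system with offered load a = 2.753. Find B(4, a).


B(c,a) = (a^c/c!) / Σ_{k=0}^{c} a^k/k!
a^4/4! = 2.393391
Σ terms (k=0..4): 1.00000 + 2.75300 + 3.78950 + 3.47750 + 2.39339 = 13.413397
B = 2.393391/13.413397 = 0.178433

Final: 0.178433


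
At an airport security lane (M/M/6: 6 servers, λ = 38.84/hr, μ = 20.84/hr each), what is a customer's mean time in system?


a = 1.8637; ρ = 0.3106; P₀ = 0.154945
Lq = P₀·a^c·ρ/(c!(1−ρ)²) = 0.005895
Wq = Lq/λ = 0.005895/38.84 = 0.0001518 hr
W = Wq + 1/μ = 0.0001518 + 0.04798 = 0.04814 hr

Final: 0.04814 hr


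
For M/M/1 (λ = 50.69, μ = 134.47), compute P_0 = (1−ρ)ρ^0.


ρ = 50.69/134.47 = 0.3770
P_n = (1−ρ)·ρ^n = (1 − 0.3770)·0.3770^0 = 0.6230·1.000000 = 0.623039

Final: 0.623039


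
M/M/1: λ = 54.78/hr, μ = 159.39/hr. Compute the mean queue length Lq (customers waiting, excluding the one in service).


ρ = 54.78/159.39 = 0.3437
Lq = ρ²/(1−ρ) = 0.1181/0.6563 = 0.1800

Final: 0.1800


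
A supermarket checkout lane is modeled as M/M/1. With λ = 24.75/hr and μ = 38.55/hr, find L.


ρ = λ/μ = 24.75/38.55 = 0.6420
L = ρ/(1−ρ) = 0.6420/(1 − 0.6420) = 0.6420/0.3580 = 1.7935

Final: 1.7935


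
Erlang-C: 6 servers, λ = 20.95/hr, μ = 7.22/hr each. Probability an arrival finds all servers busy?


a = λ/μ = 2.9017; ρ = a/6 = 0.4836
P₀ = 0.054181 (from M/M/c formula)
C(c,a) = [a^c/(c!(1−ρ))]·P₀ = [596.87169/(720·0.5164)]·0.054181
= 1.60535·0.054181 = 0.086980

Final: 0.086980


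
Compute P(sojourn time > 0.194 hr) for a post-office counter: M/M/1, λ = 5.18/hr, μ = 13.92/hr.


W ~ Exponential(μ−λ) for M/M/1.
μ − λ = 13.92 − 5.18 = 8.7400
P(W > t) = e^{−(μ−λ)t} = e^{−1.6956} = 0.183496

Final: 0.183496


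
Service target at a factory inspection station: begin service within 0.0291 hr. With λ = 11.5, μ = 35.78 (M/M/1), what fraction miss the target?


ρ = 11.5/35.78 = 0.3214
P(Wq > t) = ρ·e^{−(μ−λ)t} = 0.3214·e^{−0.7065}
= 0.3214·0.493344 = 0.158565

Final: 0.158565


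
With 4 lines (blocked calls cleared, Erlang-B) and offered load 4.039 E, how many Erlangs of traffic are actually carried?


B(4,4.039) = 0.314430 (Erlang-B)
Carried load = a(1 − B) = 4.039·(1 − 0.314430) = 4.039·0.685570 = 2.7690 E

Final: 2.7690 Erlangs


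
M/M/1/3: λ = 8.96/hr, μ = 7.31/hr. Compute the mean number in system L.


ρ = 8.96/7.31 = 1.2257
L = ρ[1 − (K+1)ρ^K + Kρ^(K+1)] / [(1−ρ)(1−ρ^(K+1))]
Numerator: 1.2257·(1 − 4·1.841501 + 3·2.257161) = 0.497004
Denominator: (-0.2257)·(-1.257161) = 0.283764
L = 0.497004/0.283764 = 1.7515

Final: 1.7515


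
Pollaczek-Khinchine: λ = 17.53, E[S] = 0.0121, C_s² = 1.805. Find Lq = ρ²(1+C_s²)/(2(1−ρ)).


ρ = λ·E[S] = 17.53·0.0121 = 0.2121
Lq = ρ²(1+C_s²)/(2(1−ρ)) = 0.04499·(1+1.805)/(2·0.7879)
= 0.04499·2.8050/1.5758 = 0.08009

Final: 0.08009


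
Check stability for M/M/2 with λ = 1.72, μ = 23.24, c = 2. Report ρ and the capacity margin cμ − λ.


Total capacity cμ = 2·23.24 = 46.48/hr
ρ = λ/(cμ) = 1.72/46.48 = 0.03701
Stable ⇔ ρ < 1: YES
Spare capacity = cμ − λ = 46.48 − 1.72 = 44.76/hr

Final: ρ = 0.03701; stable; margin = 44.76/hr


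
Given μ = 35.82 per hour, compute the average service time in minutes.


Mean service time = 1/μ = 1/35.82 hour = 0.02792 hour
In minutes: 0.02792 × 60 = 1.6750 min

Final: 1.6750 min


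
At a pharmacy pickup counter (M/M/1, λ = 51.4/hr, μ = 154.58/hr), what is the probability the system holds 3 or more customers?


ρ = 51.4/154.58 = 0.3325
P(N ≥ n) = ρ^n = 0.3325^3 = 0.036765

Final: 0.036765


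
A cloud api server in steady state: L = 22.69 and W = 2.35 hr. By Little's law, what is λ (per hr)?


λ = L/W = 22.69/2.35 = 9.6553 /hr

Final: 9.6553 /hr


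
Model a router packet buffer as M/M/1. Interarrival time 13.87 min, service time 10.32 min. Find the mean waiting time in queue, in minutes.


λ = 60/13.87 = 4.3259 /hr
μ = 60/10.32 = 5.8140 /hr
ρ = λ/μ = 4.3259/5.8140 = 0.7441
Wq = ρ/(μ−λ) = 0.7441/(5.8140−4.3259) = 0.50001 hr
In minutes: 0.50001·60 = 30.001 min

Final: 30.001 min


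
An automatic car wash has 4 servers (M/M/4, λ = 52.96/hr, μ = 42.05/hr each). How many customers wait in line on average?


a = λ/μ = 1.2595; ρ = a/4 = 0.3149
P₀ = 0.282602
Lq = P₀·a^c·ρ / (c!·(1−ρ)²) = 0.282602·2.51610·0.3149/(24·0.46941)
= 0.01987

Final: 0.01987


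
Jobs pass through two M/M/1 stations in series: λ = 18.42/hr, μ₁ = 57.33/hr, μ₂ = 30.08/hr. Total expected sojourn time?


Each node sees arrival rate λ = 18.42/hr (tandem ⇒ throughput preserved).
W₁ = 1/(μ₁−λ) = 1/(57.33−18.42) = 0.02570 hr
W₂ = 1/(μ₂−λ) = 1/(30.08−18.42) = 0.08576 hr
W_total = W₁ + W₂ = 0.02570 + 0.08576 = 0.11146 hr

Final: 0.11146 hr


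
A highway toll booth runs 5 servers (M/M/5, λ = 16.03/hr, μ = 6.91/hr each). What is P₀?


a = λ/μ = 16.03/6.91 = 2.3198; ρ = a/c = 0.4640
Σ_{k=0}^{4} a^k/k! (terms k=0..4) = 1.00000 + 2.31983 + 2.69080 + 2.08073 + 1.20673 = 9.29808
Tail: a^5/(5!(1−ρ)) = 67.18578/(120·0.5360) = 1.04449
P₀ = 1/(9.29808 + 1.04449) = 1/10.34257 = 0.096688

Final: 0.096688


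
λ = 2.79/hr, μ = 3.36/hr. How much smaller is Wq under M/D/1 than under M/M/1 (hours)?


ρ = 2.79/3.36 = 0.8304
Wq(M/M/1) = ρ/(μ−λ) = 0.8304/0.5700 = 1.45677 hr
Wq(M/D/1) = ρ/(2(μ−λ)) = 0.72838 hr
Savings = 1.45677 − 0.72838 = 0.72838 hr

Final: 0.72838 hr


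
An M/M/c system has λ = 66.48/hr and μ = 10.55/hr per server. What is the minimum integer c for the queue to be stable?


Stability requires cμ > λ ⇔ c > λ/μ.
λ/μ = 66.48/10.55 = 6.3014
Minimum integer c = ⌊6.3014⌋ + 1 = 7
Check: 7·10.55 = 73.85 > 66.48, while 6·10.55 = 63.30 ≤ 66.48

Final: 7 servers


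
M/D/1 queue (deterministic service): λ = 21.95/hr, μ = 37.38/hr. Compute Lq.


ρ = 21.95/37.38 = 0.5872
M/D/1: Lq = ρ²/(2(1−ρ)) = 0.3448/(2·0.4128) = 0.41767

Final: 0.41767


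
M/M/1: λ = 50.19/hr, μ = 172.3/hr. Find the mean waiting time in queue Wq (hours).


ρ = 50.19/172.3 = 0.2913
Wq = ρ/(μ−λ) = 0.2913/(172.3 − 50.19) = 0.2913/122.11 = 0.002386 hr

Final: 0.002386 hr


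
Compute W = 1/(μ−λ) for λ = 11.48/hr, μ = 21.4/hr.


W = 1/(μ−λ) = 1/(21.4 − 11.48) = 1/9.92 = 0.1008 hr

Final: 0.1008 hr


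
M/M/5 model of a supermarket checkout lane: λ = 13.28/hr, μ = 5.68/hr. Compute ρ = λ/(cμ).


ρ = λ/(cμ) = 13.28/(5·5.68) = 13.28/28.40 = 0.4676

Final: 0.4676


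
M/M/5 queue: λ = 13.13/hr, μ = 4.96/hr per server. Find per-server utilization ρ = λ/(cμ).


ρ = λ/(cμ) = 13.13/(5·4.96) = 13.13/24.80 = 0.5294

Final: 0.5294


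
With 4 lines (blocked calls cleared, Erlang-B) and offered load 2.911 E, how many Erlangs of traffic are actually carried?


B(4,2.911) = 0.196180 (Erlang-B)
Carried load = a(1 − B) = 2.911·(1 − 0.196180) = 2.911·0.803820 = 2.3399 E

Final: 2.3399 Erlangs


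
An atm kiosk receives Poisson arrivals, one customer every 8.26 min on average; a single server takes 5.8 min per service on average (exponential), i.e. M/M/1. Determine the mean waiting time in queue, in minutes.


λ = 60/8.26 = 7.2639 /hr
μ = 60/5.8 = 10.3448 /hr
ρ = λ/μ = 7.2639/10.3448 = 0.7022
Wq = ρ/(μ−λ) = 0.7022/(10.3448−7.2639) = 0.22791 hr
In minutes: 0.22791·60 = 13.675 min

Final: 13.675 min


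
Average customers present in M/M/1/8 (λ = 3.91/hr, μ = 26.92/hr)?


ρ = 3.91/26.92 = 0.1452
L = ρ[1 − (K+1)ρ^K + Kρ^(K+1)] / [(1−ρ)(1−ρ^(K+1))]
Numerator: 0.1452·(1 − 9·0.0000001981 + 8·0.00000002877) = 0.145245
Denominator: (0.8548)·(1.000000) = 0.854755
L = 0.145245/0.854755 = 0.1699

Final: 0.1699


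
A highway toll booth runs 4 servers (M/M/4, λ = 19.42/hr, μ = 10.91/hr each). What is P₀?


a = λ/μ = 19.42/10.91 = 1.7800; ρ = a/c = 0.4450
Σ_{k=0}^{3} a^k/k! (terms k=0..3) = 1.00000 + 1.78002 + 1.58423 + 0.93999 = 5.30424
Tail: a^4/(4!(1−ρ)) = 10.03917/(24·0.5550) = 0.75370
P₀ = 1/(5.30424 + 0.75370) = 1/6.05794 = 0.165073

Final: 0.165073


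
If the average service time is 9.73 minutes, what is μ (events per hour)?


μ = 1/(service time) in consistent units.
1 hour = 60 min, so μ = 60/9.73 = 6.1665 per hour

Final: 6.1665 /hr


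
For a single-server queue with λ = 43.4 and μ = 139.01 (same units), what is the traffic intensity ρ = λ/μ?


ρ = λ/μ = 43.4/139.01 = 0.3122

Final: 0.3122


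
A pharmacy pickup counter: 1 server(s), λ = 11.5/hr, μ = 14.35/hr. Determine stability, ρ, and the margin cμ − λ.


Total capacity cμ = 1·14.35 = 14.35/hr
ρ = λ/(cμ) = 11.5/14.35 = 0.8014
Stable ⇔ ρ < 1: YES
Spare capacity = cμ − λ = 14.35 − 11.5 = 2.85/hr

Final: ρ = 0.8014; stable; margin = 2.85/hr


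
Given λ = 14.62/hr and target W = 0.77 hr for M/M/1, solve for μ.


W = 1/(μ−λ) ⇒ μ − λ = 1/W = 1/0.77 = 1.2987
μ = λ + 1/W = 14.62 + 1.2987 = 15.9187 per hr

Final: 15.9187 /hr


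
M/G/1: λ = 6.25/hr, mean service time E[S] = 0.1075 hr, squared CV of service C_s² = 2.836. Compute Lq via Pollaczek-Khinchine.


ρ = λ·E[S] = 6.25·0.1075 = 0.6719
Lq = ρ²(1+C_s²)/(2(1−ρ)) = 0.4514·(1+2.836)/(2·0.3281)
= 0.4514·3.8360/0.6562 = 2.63868

Final: 2.63868


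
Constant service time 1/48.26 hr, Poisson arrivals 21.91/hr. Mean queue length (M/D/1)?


ρ = 21.91/48.26 = 0.4540
M/D/1: Lq = ρ²/(2(1−ρ)) = 0.2061/(2·0.5460) = 0.18875

Final: 0.18875


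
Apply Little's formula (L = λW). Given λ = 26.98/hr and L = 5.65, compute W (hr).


W = L/λ = 5.65/26.98 = 0.2094 hr

Final: 0.2094 hr


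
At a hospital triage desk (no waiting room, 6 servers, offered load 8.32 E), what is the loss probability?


B(c,a) = (a^c/c!) / Σ_{k=0}^{c} a^k/k!
a^6/6! = 460.688596
Σ terms (k=0..6): 1.00000 + 8.32000 + 34.61120 + 95.98839 + 199.65586 + 332.22735 + 460.68860 = 1132.491404
B = 460.688596/1132.491404 = 0.406792

Final: 0.406792


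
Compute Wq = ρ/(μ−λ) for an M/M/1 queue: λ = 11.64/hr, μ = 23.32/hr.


ρ = 11.64/23.32 = 0.4991
Wq = ρ/(μ−λ) = 0.4991/(23.32 − 11.64) = 0.4991/11.68 = 0.04273 hr

Final: 0.04273 hr


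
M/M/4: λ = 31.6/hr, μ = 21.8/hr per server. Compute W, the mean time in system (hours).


a = 1.4495; ρ = 0.3624; P₀ = 0.232761
Lq = P₀·a^c·ρ/(c!(1−ρ)²) = 0.03817
Wq = Lq/λ = 0.03817/31.6 = 0.001208 hr
W = Wq + 1/μ = 0.001208 + 0.04587 = 0.04708 hr

Final: 0.04708 hr


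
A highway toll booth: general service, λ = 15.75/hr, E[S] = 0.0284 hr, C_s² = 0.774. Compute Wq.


ρ = λ·E[S] = 15.75·0.0284 = 0.4473
E[S²] = E[S]²(1+C_s²) = 0.0284²·(1+0.774) = 0.001431
Wq = λ·E[S²]/(2(1−ρ)) = 15.75·0.001431/(2·0.5527) = 0.02039 hr

Final: 0.02039 hr


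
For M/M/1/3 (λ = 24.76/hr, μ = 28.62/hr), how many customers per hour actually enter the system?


ρ = 0.8651; P_K = (1−ρ)ρ^3/(1−ρ^4) = 0.198555
λ_eff = λ(1 − P_K) = 24.76·(1 − 0.198555) = 24.76·0.801445 = 19.8438 /hr

Final: 19.8438 /hr


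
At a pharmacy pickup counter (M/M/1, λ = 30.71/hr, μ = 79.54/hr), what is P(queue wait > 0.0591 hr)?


ρ = 30.71/79.54 = 0.3861
P(Wq > t) = ρ·e^{−(μ−λ)t} = 0.3861·e^{−2.8859}
= 0.3861·0.055807 = 0.021547

Final: 0.021547


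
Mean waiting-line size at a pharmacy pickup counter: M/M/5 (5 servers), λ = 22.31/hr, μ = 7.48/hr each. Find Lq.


a = λ/μ = 2.9826; ρ = a/5 = 0.5965
P₀ = 0.047561
Lq = P₀·a^c·ρ / (c!·(1−ρ)²) = 0.047561·236.04231·0.5965/(120·0.16279)
= 0.34281

Final: 0.34281


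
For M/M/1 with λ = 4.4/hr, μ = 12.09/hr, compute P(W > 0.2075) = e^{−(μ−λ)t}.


W ~ Exponential(μ−λ) for M/M/1.
μ − λ = 12.09 − 4.4 = 7.6900
P(W > t) = e^{−(μ−λ)t} = e^{−1.5957} = 0.202772

Final: 0.202772


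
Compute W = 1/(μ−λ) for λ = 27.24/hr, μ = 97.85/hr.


W = 1/(μ−λ) = 1/(97.85 − 27.24) = 1/70.61 = 0.01416 hr

Final: 0.01416 hr


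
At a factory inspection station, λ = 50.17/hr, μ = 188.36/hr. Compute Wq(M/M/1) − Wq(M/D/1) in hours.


ρ = 50.17/188.36 = 0.2664
Wq(M/M/1) = ρ/(μ−λ) = 0.2664/138.19 = 0.001927 hr
Wq(M/D/1) = ρ/(2(μ−λ)) = 0.0009637 hr
Savings = 0.001927 − 0.0009637 = 0.0009637 hr

Final: 0.0009637 hr


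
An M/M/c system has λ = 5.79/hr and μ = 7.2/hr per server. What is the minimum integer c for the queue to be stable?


Stability requires cμ > λ ⇔ c > λ/μ.
λ/μ = 5.79/7.2 = 0.8042
Minimum integer c = ⌊0.8042⌋ + 1 = 1
Check: 1·7.2 = 7.20 > 5.79, while 0·7.2 = 0.00 ≤ 5.79

Final: 1 servers


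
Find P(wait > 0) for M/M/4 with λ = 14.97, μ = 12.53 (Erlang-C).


a = λ/μ = 1.1947; ρ = a/4 = 0.2987
P₀ = 0.301778 (from M/M/c formula)
C(c,a) = [a^c/(c!(1−ρ))]·P₀ = [2.03743/(24·0.7013)]·0.301778
= 0.12105·0.301778 = 0.036530

Final: 0.036530


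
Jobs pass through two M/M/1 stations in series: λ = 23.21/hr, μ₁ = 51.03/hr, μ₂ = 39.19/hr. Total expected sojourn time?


Each node sees arrival rate λ = 23.21/hr (tandem ⇒ throughput preserved).
W₁ = 1/(μ₁−λ) = 1/(51.03−23.21) = 0.03595 hr
W₂ = 1/(μ₂−λ) = 1/(39.19−23.21) = 0.06258 hr
W_total = W₁ + W₂ = 0.03595 + 0.06258 = 0.09852 hr

Final: 0.09852 hr


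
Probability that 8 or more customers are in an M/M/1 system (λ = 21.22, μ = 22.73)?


ρ = 21.22/22.73 = 0.9336
P(N ≥ n) = ρ^n = 0.9336^8 = 0.576989

Final: 0.576989


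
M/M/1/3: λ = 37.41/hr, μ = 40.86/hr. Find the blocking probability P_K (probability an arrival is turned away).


ρ = λ/μ = 37.41/40.86 = 0.9156
P_K = (1−ρ)ρ^K/(1−ρ^(K+1)) = (0.08443·0.767482)/(1 − 0.702680)
= 0.064802/0.297320 = 0.217954

Final: 0.217954


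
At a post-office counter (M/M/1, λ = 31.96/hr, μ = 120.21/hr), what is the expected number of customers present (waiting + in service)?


ρ = λ/μ = 31.96/120.21 = 0.2659
L = ρ/(1−ρ) = 0.2659/(1 − 0.2659) = 0.2659/0.7341 = 0.3622

Final: 0.3622


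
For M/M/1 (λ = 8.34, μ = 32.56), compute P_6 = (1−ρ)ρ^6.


ρ = 8.34/32.56 = 0.2561
P_n = (1−ρ)·ρ^n = (1 − 0.2561)·0.2561^6 = 0.7439·0.0002824 = 0.0002101

Final: 0.0002101


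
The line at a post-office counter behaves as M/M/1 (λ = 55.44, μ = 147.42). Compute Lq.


ρ = 55.44/147.42 = 0.3761
Lq = ρ²/(1−ρ) = 0.1414/0.6239 = 0.2267

Final: 0.2267


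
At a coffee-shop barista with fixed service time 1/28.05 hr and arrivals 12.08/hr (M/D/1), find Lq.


ρ = 12.08/28.05 = 0.4307
M/D/1: Lq = ρ²/(2(1−ρ)) = 0.1855/(2·0.5693) = 0.16288

Final: 0.16288


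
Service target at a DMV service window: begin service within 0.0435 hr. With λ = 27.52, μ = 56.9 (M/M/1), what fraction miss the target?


ρ = 27.52/56.9 = 0.4837
P(Wq > t) = ρ·e^{−(μ−λ)t} = 0.4837·e^{−1.2780}
= 0.4837·0.278586 = 0.134739

Final: 0.134739


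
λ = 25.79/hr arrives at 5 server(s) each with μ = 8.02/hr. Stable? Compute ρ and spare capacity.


Total capacity cμ = 5·8.02 = 40.10/hr
ρ = λ/(cμ) = 25.79/40.10 = 0.6431
Stable ⇔ ρ < 1: YES
Spare capacity = cμ − λ = 40.10 − 25.79 = 14.31/hr

Final: ρ = 0.6431; stable; margin = 14.31/hr


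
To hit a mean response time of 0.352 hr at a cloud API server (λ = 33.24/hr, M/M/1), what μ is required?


W = 1/(μ−λ) ⇒ μ − λ = 1/W = 1/0.352 = 2.8409
μ = λ + 1/W = 33.24 + 2.8409 = 36.0809 per hr

Final: 36.0809 /hr


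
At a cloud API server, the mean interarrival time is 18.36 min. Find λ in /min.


λ = 1/(interarrival time) in consistent units.
1 minute = 1 min, so λ = 1/18.36 = 0.05447 per minute

Final: 0.05447 /min
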